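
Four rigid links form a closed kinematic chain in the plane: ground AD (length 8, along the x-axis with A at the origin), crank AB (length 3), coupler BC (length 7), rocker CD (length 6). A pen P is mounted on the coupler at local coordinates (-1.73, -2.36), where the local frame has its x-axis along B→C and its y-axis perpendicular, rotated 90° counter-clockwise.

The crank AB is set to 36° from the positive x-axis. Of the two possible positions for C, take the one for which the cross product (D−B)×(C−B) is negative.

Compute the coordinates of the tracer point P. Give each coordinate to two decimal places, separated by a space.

-0.35 2.70

A=(0,0), D=(8.00,0)
B = A + 3.00·(cos36°, sin36°) = (2.4271, 1.7634)
|BD| = 5.8453
circle(B,7.00) ∩ circle(D,6.00): a=4.0346, h=5.7203
  candidates: C₊=(7.9994,6.0000) cross=33.437; C₋=(4.5481,-4.9076) cross=-33.437
  mode - wants cross < 0 → take C=(4.5481,-4.9076) (cross=-33.437)
ex = (C−B)/|BC| = (0.3030,-0.9530); ey = (0.9530,0.3030)
P = B + -1.73·ex + -2.36·ey = (-0.3462,2.6969)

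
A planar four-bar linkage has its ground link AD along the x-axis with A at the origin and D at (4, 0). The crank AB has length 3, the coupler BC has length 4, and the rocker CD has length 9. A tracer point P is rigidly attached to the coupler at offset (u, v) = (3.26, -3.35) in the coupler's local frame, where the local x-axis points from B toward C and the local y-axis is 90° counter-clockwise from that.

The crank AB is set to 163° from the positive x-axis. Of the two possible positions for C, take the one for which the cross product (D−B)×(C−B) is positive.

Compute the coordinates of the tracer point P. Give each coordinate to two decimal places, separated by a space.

A=(0,0), D=(4.00,0)
B = A + 3.00·(cos163°, sin163°) = (-2.8689, 0.8771)
|BD| = 6.9247
circle(B,4.00) ∩ circle(D,9.00): a=-1.2310, h=3.8059
  candidates: C₊=(-3.6079,4.8083) cross=26.354; C₋=(-4.5721,-2.7422) cross=-26.354
  mode + wants cross > 0 → take C=(-3.6079,4.8083) (cross=26.354)
ex = (C−B)/|BC| = (-0.1848,0.9828); ey = (-0.9828,-0.1848)
P = B + 3.26·ex + -3.35·ey = (-0.1789,4.6999)

-0.18 4.70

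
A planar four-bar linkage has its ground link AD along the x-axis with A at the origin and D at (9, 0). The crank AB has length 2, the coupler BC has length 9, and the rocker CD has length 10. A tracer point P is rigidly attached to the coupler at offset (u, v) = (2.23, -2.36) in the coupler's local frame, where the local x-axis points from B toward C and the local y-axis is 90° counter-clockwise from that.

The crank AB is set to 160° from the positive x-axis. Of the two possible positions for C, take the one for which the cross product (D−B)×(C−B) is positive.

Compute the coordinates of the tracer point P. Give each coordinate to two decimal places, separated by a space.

A=(0,0), D=(9.00,0)
B = A + 2.00·(cos160°, sin160°) = (-1.8794, 0.6840)
|BD| = 10.9009
circle(B,9.00) ∩ circle(D,10.00): a=4.5789, h=7.7481
  candidates: C₊=(3.1767,8.1296) cross=84.461; C₋=(2.2043,-7.3361) cross=-84.461
  mode + wants cross > 0 → take C=(3.1767,8.1296) (cross=84.461)
ex = (C−B)/|BC| = (0.5618,0.8273); ey = (-0.8273,0.5618)
P = B + 2.23·ex + -2.36·ey = (1.3258,1.2030)

1.33 1.20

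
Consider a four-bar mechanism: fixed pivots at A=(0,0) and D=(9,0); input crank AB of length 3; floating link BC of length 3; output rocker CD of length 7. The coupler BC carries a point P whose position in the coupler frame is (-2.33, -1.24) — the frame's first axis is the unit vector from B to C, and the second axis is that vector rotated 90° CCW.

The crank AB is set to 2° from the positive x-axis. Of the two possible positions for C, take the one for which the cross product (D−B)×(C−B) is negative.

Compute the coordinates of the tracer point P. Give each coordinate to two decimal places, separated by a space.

2.07 2.57

A=(0,0), D=(9.00,0)
B = A + 3.00·(cos2°, sin2°) = (2.9982, 0.1047)
|BD| = 6.0027
circle(B,3.00) ∩ circle(D,7.00): a=-0.3304, h=2.9817
  candidates: C₊=(2.7198,3.0918) cross=17.899; C₋=(2.6158,-2.8708) cross=-17.899
  mode - wants cross < 0 → take C=(2.6158,-2.8708) (cross=-17.899)
ex = (C−B)/|BC| = (-0.1275,-0.9918); ey = (0.9918,-0.1275)
P = B + -2.33·ex + -1.24·ey = (2.0653,2.5738)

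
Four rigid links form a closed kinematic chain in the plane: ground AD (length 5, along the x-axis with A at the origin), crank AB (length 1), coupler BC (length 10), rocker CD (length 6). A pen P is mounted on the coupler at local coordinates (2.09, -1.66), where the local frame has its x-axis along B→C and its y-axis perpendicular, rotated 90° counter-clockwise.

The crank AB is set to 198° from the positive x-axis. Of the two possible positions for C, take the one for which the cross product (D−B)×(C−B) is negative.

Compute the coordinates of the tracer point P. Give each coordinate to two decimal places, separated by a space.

A=(0,0), D=(5.00,0)
B = A + 1.00·(cos198°, sin198°) = (-0.9511, -0.3090)
|BD| = 5.9591
circle(B,10.00) ∩ circle(D,6.00): a=8.3495, h=5.5033
  candidates: C₊=(7.1018,5.6198) cross=32.794; C₋=(7.6726,-5.3719) cross=-32.794
  mode - wants cross < 0 → take C=(7.6726,-5.3719) (cross=-32.794)
ex = (C−B)/|BC| = (0.8624,-0.5063); ey = (0.5063,0.8624)
P = B + 2.09·ex + -1.66·ey = (0.0108,-2.7987)

0.01 -2.80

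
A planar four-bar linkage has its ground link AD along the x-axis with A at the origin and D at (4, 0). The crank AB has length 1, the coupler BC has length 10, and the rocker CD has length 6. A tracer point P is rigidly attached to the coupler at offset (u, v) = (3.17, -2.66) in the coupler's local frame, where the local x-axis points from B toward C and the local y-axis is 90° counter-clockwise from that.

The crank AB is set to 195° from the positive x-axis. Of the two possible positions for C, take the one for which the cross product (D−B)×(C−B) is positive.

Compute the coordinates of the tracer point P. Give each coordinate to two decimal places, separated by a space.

A=(0,0), D=(4.00,0)
B = A + 1.00·(cos195°, sin195°) = (-0.9659, -0.2588)
|BD| = 4.9727
circle(B,10.00) ∩ circle(D,6.00): a=8.9215, h=4.5174
  candidates: C₊=(7.7084,4.7168) cross=22.463; C₋=(8.1786,-4.3057) cross=-22.463
  mode + wants cross > 0 → take C=(7.7084,4.7168) (cross=22.463)
ex = (C−B)/|BC| = (0.8674,0.4976); ey = (-0.4976,0.8674)
P = B + 3.17·ex + -2.66·ey = (3.1073,-0.9889)

3.11 -0.99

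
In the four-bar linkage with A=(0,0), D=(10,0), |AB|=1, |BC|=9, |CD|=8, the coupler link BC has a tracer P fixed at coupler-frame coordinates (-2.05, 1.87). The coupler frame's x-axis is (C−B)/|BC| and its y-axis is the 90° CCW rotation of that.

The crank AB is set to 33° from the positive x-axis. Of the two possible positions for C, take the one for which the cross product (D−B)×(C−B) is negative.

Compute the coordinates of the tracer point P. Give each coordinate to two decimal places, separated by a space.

1.22 3.29

A=(0,0), D=(10.00,0)
B = A + 1.00·(cos33°, sin33°) = (0.8387, 0.5446)
|BD| = 9.1775
circle(B,9.00) ∩ circle(D,8.00): a=5.5149, h=7.1124
  candidates: C₊=(6.7660,7.3172) cross=65.274; C₋=(5.9218,-6.8825) cross=-65.274
  mode - wants cross < 0 → take C=(5.9218,-6.8825) (cross=-65.274)
ex = (C−B)/|BC| = (0.5648,-0.8252); ey = (0.8252,0.5648)
P = B + -2.05·ex + 1.87·ey = (1.2240,3.2925)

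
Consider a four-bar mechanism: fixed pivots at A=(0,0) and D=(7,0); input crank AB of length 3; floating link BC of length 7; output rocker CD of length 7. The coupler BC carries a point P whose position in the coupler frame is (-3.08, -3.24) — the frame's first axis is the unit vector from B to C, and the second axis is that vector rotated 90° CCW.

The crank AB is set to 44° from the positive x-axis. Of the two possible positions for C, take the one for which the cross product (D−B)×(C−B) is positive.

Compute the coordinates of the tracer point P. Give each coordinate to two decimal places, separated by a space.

A=(0,0), D=(7.00,0)
B = A + 3.00·(cos44°, sin44°) = (2.1580, 2.0840)
|BD| = 5.2714
circle(B,7.00) ∩ circle(D,7.00): a=2.6357, h=6.4848
  candidates: C₊=(7.1427,6.9985) cross=34.184; C₋=(2.0153,-4.9146) cross=-34.184
  mode + wants cross > 0 → take C=(7.1427,6.9985) (cross=34.184)
ex = (C−B)/|BC| = (0.7121,0.7021); ey = (-0.7021,0.7121)
P = B + -3.08·ex + -3.24·ey = (2.2395,-2.3856)

2.24 -2.39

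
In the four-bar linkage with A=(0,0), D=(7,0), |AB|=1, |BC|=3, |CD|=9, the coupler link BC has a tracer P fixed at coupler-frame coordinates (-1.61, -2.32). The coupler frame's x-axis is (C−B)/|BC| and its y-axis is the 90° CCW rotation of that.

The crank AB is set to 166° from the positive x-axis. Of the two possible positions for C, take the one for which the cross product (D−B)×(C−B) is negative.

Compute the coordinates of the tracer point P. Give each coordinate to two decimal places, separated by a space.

-2.91 2.29

A=(0,0), D=(7.00,0)
B = A + 1.00·(cos166°, sin166°) = (-0.9703, 0.2419)
|BD| = 7.9740
circle(B,3.00) ∩ circle(D,9.00): a=-0.5277, h=2.9532
  candidates: C₊=(-1.4082,3.2098) cross=23.549; C₋=(-1.5874,-2.6939) cross=-23.549
  mode - wants cross < 0 → take C=(-1.5874,-2.6939) (cross=-23.549)
ex = (C−B)/|BC| = (-0.2057,-0.9786); ey = (0.9786,-0.2057)
P = B + -1.61·ex + -2.32·ey = (-2.9095,2.2947)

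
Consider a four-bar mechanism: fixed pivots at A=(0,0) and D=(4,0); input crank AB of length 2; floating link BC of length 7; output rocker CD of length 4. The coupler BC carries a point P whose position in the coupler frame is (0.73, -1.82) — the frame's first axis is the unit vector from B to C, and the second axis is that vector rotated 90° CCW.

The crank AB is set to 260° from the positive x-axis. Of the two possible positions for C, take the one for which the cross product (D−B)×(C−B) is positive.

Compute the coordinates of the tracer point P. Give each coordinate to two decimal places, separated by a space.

A=(0,0), D=(4.00,0)
B = A + 2.00·(cos260°, sin260°) = (-0.3473, -1.9696)
|BD| = 4.7727
circle(B,7.00) ∩ circle(D,4.00): a=5.8435, h=3.8540
  candidates: C₊=(3.3849,3.9524) cross=18.394; C₋=(6.5659,-3.0686) cross=-18.394
  mode + wants cross > 0 → take C=(3.3849,3.9524) (cross=18.394)
ex = (C−B)/|BC| = (0.5332,0.8460); ey = (-0.8460,0.5332)
P = B + 0.73·ex + -1.82·ey = (1.5817,-2.3224)

1.58 -2.32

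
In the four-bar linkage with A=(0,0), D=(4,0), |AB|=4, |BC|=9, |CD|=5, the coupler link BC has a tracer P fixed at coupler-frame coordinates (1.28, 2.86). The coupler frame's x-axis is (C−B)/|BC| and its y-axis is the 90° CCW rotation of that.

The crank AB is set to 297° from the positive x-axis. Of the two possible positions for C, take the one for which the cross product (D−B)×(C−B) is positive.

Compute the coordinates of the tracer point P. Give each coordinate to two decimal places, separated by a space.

-0.47 -1.42

A=(0,0), D=(4.00,0)
B = A + 4.00·(cos297°, sin297°) = (1.8160, -3.5640)
|BD| = 4.1800
circle(B,9.00) ∩ circle(D,5.00): a=8.7886, h=1.9393
  candidates: C₊=(4.7545,4.9428) cross=8.106; C₋=(8.0615,2.9162) cross=-8.106
  mode + wants cross > 0 → take C=(4.7545,4.9428) (cross=8.106)
ex = (C−B)/|BC| = (0.3265,0.9452); ey = (-0.9452,0.3265)
P = B + 1.28·ex + 2.86·ey = (-0.4694,-1.4204)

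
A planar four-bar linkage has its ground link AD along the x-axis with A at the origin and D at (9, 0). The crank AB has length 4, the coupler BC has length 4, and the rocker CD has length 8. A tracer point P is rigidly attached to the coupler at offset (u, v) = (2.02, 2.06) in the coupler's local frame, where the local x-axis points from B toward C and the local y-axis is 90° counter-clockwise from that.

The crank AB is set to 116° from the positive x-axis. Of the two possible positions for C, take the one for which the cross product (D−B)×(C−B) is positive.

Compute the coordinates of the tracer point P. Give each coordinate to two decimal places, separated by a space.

A=(0,0), D=(9.00,0)
B = A + 4.00·(cos116°, sin116°) = (-1.7535, 3.5952)
|BD| = 11.3386
circle(B,4.00) ∩ circle(D,8.00): a=3.5526, h=1.8382
  candidates: C₊=(2.1987,4.2121) cross=20.843; C₋=(1.0330,0.7254) cross=-20.843
  mode + wants cross > 0 → take C=(2.1987,4.2121) (cross=20.843)
ex = (C−B)/|BC| = (0.9880,0.1542); ey = (-0.1542,0.9880)
P = B + 2.02·ex + 2.06·ey = (-0.0754,5.9421)

-0.08 5.94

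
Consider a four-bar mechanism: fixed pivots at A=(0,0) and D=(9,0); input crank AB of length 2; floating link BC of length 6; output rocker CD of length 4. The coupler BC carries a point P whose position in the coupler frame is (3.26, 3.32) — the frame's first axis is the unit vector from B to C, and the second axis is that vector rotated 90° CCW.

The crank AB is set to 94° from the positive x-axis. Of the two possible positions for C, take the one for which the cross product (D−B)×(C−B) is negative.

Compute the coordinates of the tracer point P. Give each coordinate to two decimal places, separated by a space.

A=(0,0), D=(9.00,0)
B = A + 2.00·(cos94°, sin94°) = (-0.1395, 1.9951)
|BD| = 9.3547
circle(B,6.00) ∩ circle(D,4.00): a=5.7463, h=1.7261
  candidates: C₊=(5.8428,2.4560) cross=16.147; C₋=(5.1065,-0.9168) cross=-16.147
  mode - wants cross < 0 → take C=(5.1065,-0.9168) (cross=-16.147)
ex = (C−B)/|BC| = (0.8743,-0.4853); ey = (0.4853,0.8743)
P = B + 3.26·ex + 3.32·ey = (4.3221,3.3158)

4.32 3.32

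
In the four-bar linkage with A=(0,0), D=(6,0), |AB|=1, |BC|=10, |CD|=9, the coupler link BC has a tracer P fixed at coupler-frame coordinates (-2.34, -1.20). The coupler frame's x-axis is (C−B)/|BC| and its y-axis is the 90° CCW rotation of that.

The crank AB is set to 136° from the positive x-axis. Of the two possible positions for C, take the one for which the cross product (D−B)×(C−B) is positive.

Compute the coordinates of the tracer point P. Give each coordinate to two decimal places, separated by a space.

-1.05 -1.91

A=(0,0), D=(6.00,0)
B = A + 1.00·(cos136°, sin136°) = (-0.7193, 0.6947)
|BD| = 6.7552
circle(B,10.00) ∩ circle(D,9.00): a=4.7839, h=8.7815
  candidates: C₊=(4.9422,8.9376) cross=59.320; C₋=(3.1362,-8.5322) cross=-59.320
  mode + wants cross > 0 → take C=(4.9422,8.9376) (cross=59.320)
ex = (C−B)/|BC| = (0.5662,0.8243); ey = (-0.8243,0.5662)
P = B + -2.34·ex + -1.20·ey = (-1.0550,-1.9136)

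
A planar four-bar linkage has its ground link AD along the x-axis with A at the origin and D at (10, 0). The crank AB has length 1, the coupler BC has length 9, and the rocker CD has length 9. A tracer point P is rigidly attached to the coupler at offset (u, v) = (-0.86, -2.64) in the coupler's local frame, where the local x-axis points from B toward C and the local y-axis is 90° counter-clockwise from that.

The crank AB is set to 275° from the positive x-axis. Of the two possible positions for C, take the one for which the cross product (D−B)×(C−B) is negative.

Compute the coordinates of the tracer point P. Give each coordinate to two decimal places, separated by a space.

-2.50 -2.00

A=(0,0), D=(10.00,0)
B = A + 1.00·(cos275°, sin275°) = (0.0872, -0.9962)
|BD| = 9.9628
circle(B,9.00) ∩ circle(D,9.00): a=4.9814, h=7.4957
  candidates: C₊=(4.2941,6.9601) cross=74.678; C₋=(5.7931,-7.9562) cross=-74.678
  mode - wants cross < 0 → take C=(5.7931,-7.9562) (cross=-74.678)
ex = (C−B)/|BC| = (0.6340,-0.7733); ey = (0.7733,0.6340)
P = B + -0.86·ex + -2.64·ey = (-2.4997,-2.0049)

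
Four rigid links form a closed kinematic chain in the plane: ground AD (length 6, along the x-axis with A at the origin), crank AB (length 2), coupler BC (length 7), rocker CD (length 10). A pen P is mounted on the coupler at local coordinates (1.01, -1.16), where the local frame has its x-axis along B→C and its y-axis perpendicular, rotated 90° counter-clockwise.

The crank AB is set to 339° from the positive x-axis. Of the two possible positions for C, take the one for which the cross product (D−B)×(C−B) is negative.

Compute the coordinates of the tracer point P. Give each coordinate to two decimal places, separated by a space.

A=(0,0), D=(6.00,0)
B = A + 2.00·(cos339°, sin339°) = (1.8672, -0.7167)
|BD| = 4.1945
circle(B,7.00) ∩ circle(D,10.00): a=-3.9821, h=5.7570
  candidates: C₊=(-3.0401,4.2752) cross=24.148; C₋=(-1.0726,-7.0695) cross=-24.148
  mode - wants cross < 0 → take C=(-1.0726,-7.0695) (cross=-24.148)
ex = (C−B)/|BC| = (-0.4200,-0.9075); ey = (0.9075,-0.4200)
P = B + 1.01·ex + -1.16·ey = (0.3902,-1.1462)

0.39 -1.15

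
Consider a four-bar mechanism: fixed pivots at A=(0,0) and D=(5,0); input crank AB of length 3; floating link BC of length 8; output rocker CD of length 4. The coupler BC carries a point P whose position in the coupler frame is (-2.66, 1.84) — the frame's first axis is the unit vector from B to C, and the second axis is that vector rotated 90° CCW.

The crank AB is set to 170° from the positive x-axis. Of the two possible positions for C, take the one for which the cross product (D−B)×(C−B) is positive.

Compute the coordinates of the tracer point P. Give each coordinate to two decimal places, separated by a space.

A=(0,0), D=(5.00,0)
B = A + 3.00·(cos170°, sin170°) = (-2.9544, 0.5209)
|BD| = 7.9715
circle(B,8.00) ∩ circle(D,4.00): a=6.9965, h=3.8794
  candidates: C₊=(4.2806,3.9348) cross=30.924; C₋=(3.7736,-3.8073) cross=-30.924
  mode + wants cross > 0 → take C=(4.2806,3.9348) (cross=30.924)
ex = (C−B)/|BC| = (0.9044,0.4267); ey = (-0.4267,0.9044)
P = B + -2.66·ex + 1.84·ey = (-6.1453,1.0499)

-6.15 1.05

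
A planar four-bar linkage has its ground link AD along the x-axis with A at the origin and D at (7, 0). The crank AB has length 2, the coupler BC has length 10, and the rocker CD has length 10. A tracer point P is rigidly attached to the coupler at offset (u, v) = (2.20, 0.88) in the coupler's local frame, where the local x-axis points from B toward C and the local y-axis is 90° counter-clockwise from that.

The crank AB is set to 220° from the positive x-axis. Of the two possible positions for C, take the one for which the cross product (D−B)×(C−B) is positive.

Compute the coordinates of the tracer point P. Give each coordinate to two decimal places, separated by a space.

-1.73 1.08

A=(0,0), D=(7.00,0)
B = A + 2.00·(cos220°, sin220°) = (-1.5321, -1.2856)
|BD| = 8.6284
circle(B,10.00) ∩ circle(D,10.00): a=4.3142, h=9.0215
  candidates: C₊=(1.3898,8.2780) cross=77.841; C₋=(4.0781,-9.5636) cross=-77.841
  mode + wants cross > 0 → take C=(1.3898,8.2780) (cross=77.841)
ex = (C−B)/|BC| = (0.2922,0.9564); ey = (-0.9564,0.2922)
P = B + 2.20·ex + 0.88·ey = (-1.7309,1.0755)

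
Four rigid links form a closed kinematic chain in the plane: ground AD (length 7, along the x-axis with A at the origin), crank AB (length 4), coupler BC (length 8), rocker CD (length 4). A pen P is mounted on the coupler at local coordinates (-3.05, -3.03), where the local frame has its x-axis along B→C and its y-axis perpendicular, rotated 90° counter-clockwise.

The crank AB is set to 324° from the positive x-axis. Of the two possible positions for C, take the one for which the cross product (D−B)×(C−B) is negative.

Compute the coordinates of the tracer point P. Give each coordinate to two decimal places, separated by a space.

A=(0,0), D=(7.00,0)
B = A + 4.00·(cos324°, sin324°) = (3.2361, -2.3511)
|BD| = 4.4379
circle(B,8.00) ∩ circle(D,4.00): a=7.6269, h=2.4146
  candidates: C₊=(8.4255,3.7374) cross=10.716; C₋=(10.9839,-0.3584) cross=-10.716
  mode - wants cross < 0 → take C=(10.9839,-0.3584) (cross=-10.716)
ex = (C−B)/|BC| = (0.9685,0.2491); ey = (-0.2491,0.9685)
P = B + -3.05·ex + -3.03·ey = (1.0369,-6.0454)

1.04 -6.05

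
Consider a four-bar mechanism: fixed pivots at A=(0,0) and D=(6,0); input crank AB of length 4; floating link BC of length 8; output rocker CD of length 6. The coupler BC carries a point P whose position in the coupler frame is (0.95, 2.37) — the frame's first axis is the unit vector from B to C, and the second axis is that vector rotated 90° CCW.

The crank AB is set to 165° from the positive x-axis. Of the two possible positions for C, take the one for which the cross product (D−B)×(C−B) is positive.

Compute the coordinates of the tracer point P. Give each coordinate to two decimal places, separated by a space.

A=(0,0), D=(6.00,0)
B = A + 4.00·(cos165°, sin165°) = (-3.8637, 1.0353)
|BD| = 9.9179
circle(B,8.00) ∩ circle(D,6.00): a=6.3705, h=4.8390
  candidates: C₊=(2.9772,5.1829) cross=47.993; C₋=(1.9669,-4.4423) cross=-47.993
  mode + wants cross > 0 → take C=(2.9772,5.1829) (cross=47.993)
ex = (C−B)/|BC| = (0.8551,0.5185); ey = (-0.5185,0.8551)
P = B + 0.95·ex + 2.37·ey = (-4.2801,3.5544)

-4.28 3.55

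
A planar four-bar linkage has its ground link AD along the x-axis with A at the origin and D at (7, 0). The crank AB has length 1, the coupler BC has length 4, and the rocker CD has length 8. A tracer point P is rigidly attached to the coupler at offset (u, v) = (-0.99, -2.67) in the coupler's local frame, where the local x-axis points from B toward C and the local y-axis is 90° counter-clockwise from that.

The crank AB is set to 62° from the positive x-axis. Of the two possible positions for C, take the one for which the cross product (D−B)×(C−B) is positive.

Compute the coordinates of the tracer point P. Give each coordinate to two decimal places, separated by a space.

A=(0,0), D=(7.00,0)
B = A + 1.00·(cos62°, sin62°) = (0.4695, 0.8829)
|BD| = 6.5899
circle(B,4.00) ∩ circle(D,8.00): a=-0.3469, h=3.9849
  candidates: C₊=(0.6596,4.8784) cross=26.260; C₋=(-0.4083,-3.0196) cross=-26.260
  mode + wants cross > 0 → take C=(0.6596,4.8784) (cross=26.260)
ex = (C−B)/|BC| = (0.0475,0.9989); ey = (-0.9989,0.0475)
P = B + -0.99·ex + -2.67·ey = (3.0894,-0.2328)

3.09 -0.23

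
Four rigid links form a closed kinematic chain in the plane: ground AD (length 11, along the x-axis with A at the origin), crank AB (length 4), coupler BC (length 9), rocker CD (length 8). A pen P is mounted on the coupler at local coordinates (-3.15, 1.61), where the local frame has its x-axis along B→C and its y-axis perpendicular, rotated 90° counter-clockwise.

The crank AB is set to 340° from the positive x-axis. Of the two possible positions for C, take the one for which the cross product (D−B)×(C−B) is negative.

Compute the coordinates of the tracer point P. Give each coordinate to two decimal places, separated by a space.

2.78 2.03

A=(0,0), D=(11.00,0)
B = A + 4.00·(cos340°, sin340°) = (3.7588, -1.3681)
|BD| = 7.3693
circle(B,9.00) ∩ circle(D,8.00): a=4.8381, h=7.5890
  candidates: C₊=(7.1039,6.9872) cross=55.926; C₋=(9.9216,-7.9270) cross=-55.926
  mode - wants cross < 0 → take C=(9.9216,-7.9270) (cross=-55.926)
ex = (C−B)/|BC| = (0.6848,-0.7288); ey = (0.7288,0.6848)
P = B + -3.15·ex + 1.61·ey = (2.7751,2.0300)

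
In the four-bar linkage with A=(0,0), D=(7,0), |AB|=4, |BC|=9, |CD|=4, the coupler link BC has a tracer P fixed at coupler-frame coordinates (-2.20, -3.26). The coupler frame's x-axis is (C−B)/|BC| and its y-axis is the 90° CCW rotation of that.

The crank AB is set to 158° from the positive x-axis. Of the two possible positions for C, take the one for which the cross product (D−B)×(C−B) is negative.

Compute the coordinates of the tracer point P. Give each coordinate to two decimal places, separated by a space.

A=(0,0), D=(7.00,0)
B = A + 4.00·(cos158°, sin158°) = (-3.7087, 1.4984)
|BD| = 10.8131
circle(B,9.00) ∩ circle(D,4.00): a=8.4122, h=3.1993
  candidates: C₊=(5.0656,3.5012) cross=34.594; C₋=(4.1789,-2.8357) cross=-34.594
  mode - wants cross < 0 → take C=(4.1789,-2.8357) (cross=-34.594)
ex = (C−B)/|BC| = (0.8764,-0.4816); ey = (0.4816,0.8764)
P = B + -2.20·ex + -3.26·ey = (-7.2068,-0.2992)

-7.21 -0.30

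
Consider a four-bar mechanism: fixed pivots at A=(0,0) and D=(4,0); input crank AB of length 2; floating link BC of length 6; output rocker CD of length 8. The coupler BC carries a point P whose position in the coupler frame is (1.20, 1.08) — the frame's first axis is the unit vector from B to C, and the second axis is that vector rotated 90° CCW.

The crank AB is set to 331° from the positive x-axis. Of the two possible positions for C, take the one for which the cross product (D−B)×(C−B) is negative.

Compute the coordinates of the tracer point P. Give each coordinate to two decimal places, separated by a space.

A=(0,0), D=(4.00,0)
B = A + 2.00·(cos331°, sin331°) = (1.7492, -0.9696)
|BD| = 2.4507
circle(B,6.00) ∩ circle(D,8.00): a=-4.4872, h=3.9831
  candidates: C₊=(-3.9477,0.9131) cross=9.761; C₋=(-0.7960,-6.4030) cross=-9.761
  mode - wants cross < 0 → take C=(-0.7960,-6.4030) (cross=-9.761)
ex = (C−B)/|BC| = (-0.4242,-0.9056); ey = (0.9056,-0.4242)
P = B + 1.20·ex + 1.08·ey = (2.2182,-2.5144)

2.22 -2.51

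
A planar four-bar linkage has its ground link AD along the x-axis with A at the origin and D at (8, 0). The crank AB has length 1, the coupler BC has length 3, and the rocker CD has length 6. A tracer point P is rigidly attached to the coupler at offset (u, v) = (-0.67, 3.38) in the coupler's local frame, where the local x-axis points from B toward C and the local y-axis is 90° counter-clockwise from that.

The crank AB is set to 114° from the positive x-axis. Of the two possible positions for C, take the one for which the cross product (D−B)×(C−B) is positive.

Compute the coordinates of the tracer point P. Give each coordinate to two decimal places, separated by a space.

-2.32 3.78

A=(0,0), D=(8.00,0)
B = A + 1.00·(cos114°, sin114°) = (-0.4067, 0.9135)
|BD| = 8.4562
circle(B,3.00) ∩ circle(D,6.00): a=2.6317, h=1.4403
  candidates: C₊=(2.3651,2.0611) cross=12.179; C₋=(2.0539,-0.8026) cross=-12.179
  mode + wants cross > 0 → take C=(2.3651,2.0611) (cross=12.179)
ex = (C−B)/|BC| = (0.9240,0.3825); ey = (-0.3825,0.9240)
P = B + -0.67·ex + 3.38·ey = (-2.3187,3.7802)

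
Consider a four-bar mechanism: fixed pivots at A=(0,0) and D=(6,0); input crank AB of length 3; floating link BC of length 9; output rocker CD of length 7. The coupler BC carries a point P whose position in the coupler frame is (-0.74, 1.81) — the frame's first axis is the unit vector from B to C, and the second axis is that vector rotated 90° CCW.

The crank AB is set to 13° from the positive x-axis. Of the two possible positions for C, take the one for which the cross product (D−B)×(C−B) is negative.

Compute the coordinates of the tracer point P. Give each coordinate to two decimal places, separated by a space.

A=(0,0), D=(6.00,0)
B = A + 3.00·(cos13°, sin13°) = (2.9231, 0.6749)
|BD| = 3.1500
circle(B,9.00) ∩ circle(D,7.00): a=6.6543, h=6.0597
  candidates: C₊=(10.7212,5.1682) cross=19.088; C₋=(8.1247,-6.6697) cross=-19.088
  mode - wants cross < 0 → take C=(8.1247,-6.6697) (cross=-19.088)
ex = (C−B)/|BC| = (0.5780,-0.8161); ey = (0.8161,0.5780)
P = B + -0.74·ex + 1.81·ey = (3.9725,2.3248)

3.97 2.32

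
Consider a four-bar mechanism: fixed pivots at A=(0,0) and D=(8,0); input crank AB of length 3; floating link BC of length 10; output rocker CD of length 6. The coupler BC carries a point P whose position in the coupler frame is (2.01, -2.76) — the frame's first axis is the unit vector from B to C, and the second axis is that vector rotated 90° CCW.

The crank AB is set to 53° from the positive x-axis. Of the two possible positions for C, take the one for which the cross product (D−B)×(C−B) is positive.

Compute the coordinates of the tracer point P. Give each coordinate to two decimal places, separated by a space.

4.44 0.22

A=(0,0), D=(8.00,0)
B = A + 3.00·(cos53°, sin53°) = (1.8054, 2.3959)
|BD| = 6.6418
circle(B,10.00) ∩ circle(D,6.00): a=8.1389, h=5.8102
  candidates: C₊=(11.4923,4.8789) cross=38.590; C₋=(7.3004,-5.9591) cross=-38.590
  mode + wants cross > 0 → take C=(11.4923,4.8789) (cross=38.590)
ex = (C−B)/|BC| = (0.9687,0.2483); ey = (-0.2483,0.9687)
P = B + 2.01·ex + -2.76·ey = (4.4378,0.2214)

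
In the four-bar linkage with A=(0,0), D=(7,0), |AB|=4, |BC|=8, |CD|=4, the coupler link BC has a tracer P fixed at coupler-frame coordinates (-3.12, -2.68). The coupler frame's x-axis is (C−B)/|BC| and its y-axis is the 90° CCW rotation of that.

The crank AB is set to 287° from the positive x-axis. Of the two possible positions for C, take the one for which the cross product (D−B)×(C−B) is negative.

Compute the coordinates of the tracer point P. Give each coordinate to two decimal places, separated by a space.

A=(0,0), D=(7.00,0)
B = A + 4.00·(cos287°, sin287°) = (1.1695, -3.8252)
|BD| = 6.9733
circle(B,8.00) ∩ circle(D,4.00): a=6.9283, h=3.9997
  candidates: C₊=(4.7683,3.3196) cross=27.892; C₋=(9.1565,-3.3689) cross=-27.892
  mode - wants cross < 0 → take C=(9.1565,-3.3689) (cross=-27.892)
ex = (C−B)/|BC| = (0.9984,0.0570); ey = (-0.0570,0.9984)
P = B + -3.12·ex + -2.68·ey = (-1.7926,-6.6788)

-1.79 -6.68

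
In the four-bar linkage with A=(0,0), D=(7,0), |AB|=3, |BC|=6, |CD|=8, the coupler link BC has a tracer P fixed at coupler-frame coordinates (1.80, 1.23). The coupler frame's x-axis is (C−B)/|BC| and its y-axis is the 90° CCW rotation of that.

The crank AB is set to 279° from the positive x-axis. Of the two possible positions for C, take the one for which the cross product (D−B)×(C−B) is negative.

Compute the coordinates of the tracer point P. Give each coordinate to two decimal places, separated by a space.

2.57 -3.54

A=(0,0), D=(7.00,0)
B = A + 3.00·(cos279°, sin279°) = (0.4693, -2.9631)
|BD| = 7.1715
circle(B,6.00) ∩ circle(D,8.00): a=1.6335, h=5.7733
  candidates: C₊=(-0.4285,2.9694) cross=41.403; C₋=(4.3423,-7.5456) cross=-41.403
  mode - wants cross < 0 → take C=(4.3423,-7.5456) (cross=-41.403)
ex = (C−B)/|BC| = (0.6455,-0.7638); ey = (0.7638,0.6455)
P = B + 1.80·ex + 1.23·ey = (2.5706,-3.5439)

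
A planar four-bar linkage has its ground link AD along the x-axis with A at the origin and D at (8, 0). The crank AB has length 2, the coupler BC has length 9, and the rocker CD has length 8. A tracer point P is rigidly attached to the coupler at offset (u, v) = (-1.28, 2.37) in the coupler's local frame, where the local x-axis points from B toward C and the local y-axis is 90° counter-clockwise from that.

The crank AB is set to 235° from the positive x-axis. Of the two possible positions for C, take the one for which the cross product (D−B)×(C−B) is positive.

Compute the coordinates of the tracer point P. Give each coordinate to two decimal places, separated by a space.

A=(0,0), D=(8.00,0)
B = A + 2.00·(cos235°, sin235°) = (-1.1472, -1.6383)
|BD| = 9.2927
circle(B,9.00) ∩ circle(D,8.00): a=5.5611, h=7.0763
  candidates: C₊=(3.0792,6.3076) cross=65.758; C₋=(5.5744,-7.6234) cross=-65.758
  mode + wants cross > 0 → take C=(3.0792,6.3076) (cross=65.758)
ex = (C−B)/|BC| = (0.4696,0.8829); ey = (-0.8829,0.4696)
P = B + -1.28·ex + 2.37·ey = (-3.8407,-1.6554)

-3.84 -1.66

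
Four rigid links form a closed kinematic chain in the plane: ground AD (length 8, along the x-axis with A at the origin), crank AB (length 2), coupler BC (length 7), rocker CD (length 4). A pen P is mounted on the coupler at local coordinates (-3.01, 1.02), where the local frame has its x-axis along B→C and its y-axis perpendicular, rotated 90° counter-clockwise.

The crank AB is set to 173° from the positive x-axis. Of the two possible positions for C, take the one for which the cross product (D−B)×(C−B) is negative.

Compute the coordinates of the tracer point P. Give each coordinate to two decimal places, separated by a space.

A=(0,0), D=(8.00,0)
B = A + 2.00·(cos173°, sin173°) = (-1.9851, 0.2437)
|BD| = 9.9881
circle(B,7.00) ∩ circle(D,4.00): a=6.6460, h=2.1979
  candidates: C₊=(4.7126,2.2788) cross=21.952; C₋=(4.6053,-2.1157) cross=-21.952
  mode - wants cross < 0 → take C=(4.6053,-2.1157) (cross=-21.952)
ex = (C−B)/|BC| = (0.9415,-0.3371); ey = (0.3371,0.9415)
P = B + -3.01·ex + 1.02·ey = (-4.4752,2.2186)

-4.48 2.22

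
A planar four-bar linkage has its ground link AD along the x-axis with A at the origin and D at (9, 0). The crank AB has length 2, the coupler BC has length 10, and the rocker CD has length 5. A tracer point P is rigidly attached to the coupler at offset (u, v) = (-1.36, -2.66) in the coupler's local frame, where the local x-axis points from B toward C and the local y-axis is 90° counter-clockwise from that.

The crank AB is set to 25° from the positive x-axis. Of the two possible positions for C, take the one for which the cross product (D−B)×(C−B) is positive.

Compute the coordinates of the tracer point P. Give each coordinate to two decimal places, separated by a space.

A=(0,0), D=(9.00,0)
B = A + 2.00·(cos25°, sin25°) = (1.8126, 0.8452)
|BD| = 7.2369
circle(B,10.00) ∩ circle(D,5.00): a=8.8002, h=4.7493
  candidates: C₊=(11.1073,4.5342) cross=34.370; C₋=(9.9979,-4.8994) cross=-34.370
  mode + wants cross > 0 → take C=(11.1073,4.5342) (cross=34.370)
ex = (C−B)/|BC| = (0.9295,0.3689); ey = (-0.3689,0.9295)
P = B + -1.36·ex + -2.66·ey = (1.5298,-2.1289)

1.53 -2.13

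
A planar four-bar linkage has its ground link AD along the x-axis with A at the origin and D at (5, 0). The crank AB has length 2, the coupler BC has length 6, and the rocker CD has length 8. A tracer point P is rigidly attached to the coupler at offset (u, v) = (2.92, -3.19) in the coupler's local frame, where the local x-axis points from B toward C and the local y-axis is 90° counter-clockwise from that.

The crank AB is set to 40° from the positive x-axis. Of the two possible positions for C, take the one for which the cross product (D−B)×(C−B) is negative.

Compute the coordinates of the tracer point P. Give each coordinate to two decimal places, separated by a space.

-2.79 1.04

A=(0,0), D=(5.00,0)
B = A + 2.00·(cos40°, sin40°) = (1.5321, 1.2856)
|BD| = 3.6985
circle(B,6.00) ∩ circle(D,8.00): a=-1.9360, h=5.6791
  candidates: C₊=(1.6908,7.2835) cross=21.004; C₋=(-2.2572,-3.3664) cross=-21.004
  mode - wants cross < 0 → take C=(-2.2572,-3.3664) (cross=-21.004)
ex = (C−B)/|BC| = (-0.6315,-0.7753); ey = (0.7753,-0.6315)
P = B + 2.92·ex + -3.19·ey = (-2.7854,1.0362)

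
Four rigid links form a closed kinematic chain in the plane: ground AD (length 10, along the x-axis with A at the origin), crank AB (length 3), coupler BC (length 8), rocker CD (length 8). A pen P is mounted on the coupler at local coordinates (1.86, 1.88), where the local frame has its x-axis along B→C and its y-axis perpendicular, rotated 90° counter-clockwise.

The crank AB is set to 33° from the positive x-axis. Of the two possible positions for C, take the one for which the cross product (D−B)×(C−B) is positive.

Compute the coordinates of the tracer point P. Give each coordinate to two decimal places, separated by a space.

2.31 4.27

A=(0,0), D=(10.00,0)
B = A + 3.00·(cos33°, sin33°) = (2.5160, 1.6339)
|BD| = 7.6603
circle(B,8.00) ∩ circle(D,8.00): a=3.8301, h=7.0235
  candidates: C₊=(7.7561,7.6789) cross=53.802; C₋=(4.7599,-6.0449) cross=-53.802
  mode + wants cross > 0 → take C=(7.7561,7.6789) (cross=53.802)
ex = (C−B)/|BC| = (0.6550,0.7556); ey = (-0.7556,0.6550)
P = B + 1.86·ex + 1.88·ey = (2.3138,4.2708)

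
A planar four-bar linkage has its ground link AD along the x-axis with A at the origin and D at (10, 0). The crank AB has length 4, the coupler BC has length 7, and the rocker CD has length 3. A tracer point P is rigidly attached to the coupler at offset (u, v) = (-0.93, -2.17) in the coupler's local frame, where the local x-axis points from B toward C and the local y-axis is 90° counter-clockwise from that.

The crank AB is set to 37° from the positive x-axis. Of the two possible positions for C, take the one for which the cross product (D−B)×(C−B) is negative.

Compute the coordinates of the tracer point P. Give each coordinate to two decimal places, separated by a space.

1.02 1.48

A=(0,0), D=(10.00,0)
B = A + 4.00·(cos37°, sin37°) = (3.1945, 2.4073)
|BD| = 7.2187
circle(B,7.00) ∩ circle(D,3.00): a=6.3799, h=2.8804
  candidates: C₊=(10.1698,2.9952) cross=20.792; C₋=(8.2487,-2.4358) cross=-20.792
  mode - wants cross < 0 → take C=(8.2487,-2.4358) (cross=-20.792)
ex = (C−B)/|BC| = (0.7220,-0.6919); ey = (0.6919,0.7220)
P = B + -0.93·ex + -2.17·ey = (1.0217,1.4839)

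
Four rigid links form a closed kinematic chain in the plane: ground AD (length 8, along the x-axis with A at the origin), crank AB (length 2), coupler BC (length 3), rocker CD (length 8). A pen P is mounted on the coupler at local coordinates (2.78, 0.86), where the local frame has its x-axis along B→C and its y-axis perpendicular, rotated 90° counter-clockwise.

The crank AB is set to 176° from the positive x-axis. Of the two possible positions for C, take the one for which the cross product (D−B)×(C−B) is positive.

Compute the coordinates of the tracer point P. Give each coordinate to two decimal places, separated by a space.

A=(0,0), D=(8.00,0)
B = A + 2.00·(cos176°, sin176°) = (-1.9951, 0.1395)
|BD| = 9.9961
circle(B,3.00) ∩ circle(D,8.00): a=2.2470, h=1.9877
  candidates: C₊=(0.2794,2.0957) cross=19.870; C₋=(0.2239,-1.8794) cross=-19.870
  mode + wants cross > 0 → take C=(0.2794,2.0957) (cross=19.870)
ex = (C−B)/|BC| = (0.7582,0.6521); ey = (-0.6521,0.7582)
P = B + 2.78·ex + 0.86·ey = (-0.4482,2.6043)

-0.45 2.60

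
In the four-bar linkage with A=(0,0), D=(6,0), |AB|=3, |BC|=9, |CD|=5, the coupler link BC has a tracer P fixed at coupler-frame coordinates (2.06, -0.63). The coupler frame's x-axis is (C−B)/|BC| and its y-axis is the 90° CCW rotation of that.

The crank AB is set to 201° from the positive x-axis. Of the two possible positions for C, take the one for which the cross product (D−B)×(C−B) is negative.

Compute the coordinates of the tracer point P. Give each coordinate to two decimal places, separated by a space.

-1.21 -2.53

A=(0,0), D=(6.00,0)
B = A + 3.00·(cos201°, sin201°) = (-2.8007, -1.0751)
|BD| = 8.8662
circle(B,9.00) ∩ circle(D,5.00): a=7.5912, h=4.8347
  candidates: C₊=(4.1481,4.6444) cross=42.865; C₋=(5.3207,-4.9536) cross=-42.865
  mode - wants cross < 0 → take C=(5.3207,-4.9536) (cross=-42.865)
ex = (C−B)/|BC| = (0.9024,-0.4309); ey = (0.4309,0.9024)
P = B + 2.06·ex + -0.63·ey = (-1.2133,-2.5314)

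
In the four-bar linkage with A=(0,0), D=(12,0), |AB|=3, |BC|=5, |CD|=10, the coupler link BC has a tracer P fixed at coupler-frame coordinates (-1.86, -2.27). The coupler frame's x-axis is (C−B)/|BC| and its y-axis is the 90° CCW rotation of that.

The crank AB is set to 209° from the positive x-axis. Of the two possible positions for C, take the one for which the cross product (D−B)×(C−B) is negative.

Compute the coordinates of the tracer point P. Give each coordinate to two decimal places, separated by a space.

-4.87 -3.34

A=(0,0), D=(12.00,0)
B = A + 3.00·(cos209°, sin209°) = (-2.6239, -1.4544)
|BD| = 14.6960
circle(B,5.00) ∩ circle(D,10.00): a=4.7963, h=1.4127
  candidates: C₊=(2.0091,0.4260) cross=20.760; C₋=(2.2887,-2.3855) cross=-20.760
  mode - wants cross < 0 → take C=(2.2887,-2.3855) (cross=-20.760)
ex = (C−B)/|BC| = (0.9825,-0.1862); ey = (0.1862,0.9825)
P = B + -1.86·ex + -2.27·ey = (-4.8740,-3.3384)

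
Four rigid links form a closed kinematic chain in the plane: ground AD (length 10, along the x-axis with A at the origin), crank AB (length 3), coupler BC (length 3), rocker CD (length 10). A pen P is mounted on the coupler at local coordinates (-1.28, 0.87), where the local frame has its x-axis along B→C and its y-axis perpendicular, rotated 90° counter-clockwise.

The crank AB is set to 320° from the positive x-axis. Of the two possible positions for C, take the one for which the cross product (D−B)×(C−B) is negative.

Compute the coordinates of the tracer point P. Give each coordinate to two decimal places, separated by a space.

3.58 -1.06

A=(0,0), D=(10.00,0)
B = A + 3.00·(cos320°, sin320°) = (2.2981, -1.9284)
|BD| = 7.9396
circle(B,3.00) ∩ circle(D,10.00): a=-1.7610, h=2.4288
  candidates: C₊=(0.0000,0.0000) cross=19.284; C₋=(1.1798,-4.7121) cross=-19.284
  mode - wants cross < 0 → take C=(1.1798,-4.7121) (cross=-19.284)
ex = (C−B)/|BC| = (-0.3728,-0.9279); ey = (0.9279,-0.3728)
P = B + -1.28·ex + 0.87·ey = (3.5826,-1.0649)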